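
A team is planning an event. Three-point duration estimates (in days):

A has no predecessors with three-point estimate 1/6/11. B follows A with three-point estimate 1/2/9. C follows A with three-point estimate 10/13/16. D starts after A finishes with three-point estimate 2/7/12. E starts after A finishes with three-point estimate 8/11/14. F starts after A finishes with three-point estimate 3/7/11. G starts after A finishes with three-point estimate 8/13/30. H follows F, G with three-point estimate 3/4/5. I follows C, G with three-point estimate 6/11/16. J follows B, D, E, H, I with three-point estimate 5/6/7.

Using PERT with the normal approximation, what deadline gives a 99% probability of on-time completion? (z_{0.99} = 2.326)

48.2 days

te_A = (1 + 4·6 + 11)/6 = 36/6 = 6; σ²_A = ((11−1)/6)² = 2.778
te_B = (1 + 4·2 + 9)/6 = 18/6 = 3; σ²_B = ((9−1)/6)² = 1.778
te_C = (10 + 4·13 + 16)/6 = 78/6 = 13; σ²_C = ((16−10)/6)² = 1.000
te_D = (2 + 4·7 + 12)/6 = 42/6 = 7; σ²_D = ((12−2)/6)² = 2.778
te_E = (8 + 4·11 + 14)/6 = 66/6 = 11; σ²_E = ((14−8)/6)² = 1.000
te_F = (3 + 4·7 + 11)/6 = 42/6 = 7; σ²_F = ((11−3)/6)² = 1.778
te_G = (8 + 4·13 + 30)/6 = 90/6 = 15; σ²_G = ((30−8)/6)² = 13.444
te_H = (3 + 4·4 + 5)/6 = 24/6 = 4; σ²_H = ((5−3)/6)² = 0.111
te_I = (6 + 4·11 + 16)/6 = 66/6 = 11; σ²_I = ((16−6)/6)² = 2.778
te_J = (5 + 4·6 + 7)/6 = 36/6 = 6; σ²_J = ((7−5)/6)² = 0.111

Forward pass:
ES_A = 0; EF_A = 6
ES_B = 6; EF_B = 6+3 = 9
ES_C = 6; EF_C = 6+13 = 19
ES_D = 6; EF_D = 6+7 = 13
ES_E = 6; EF_E = 6+11 = 17
ES_F = 6; EF_F = 6+7 = 13
ES_G = 6; EF_G = 6+15 = 21
ES_H = max(EF_F=13, EF_G=21) = 21; EF_H = 21+4 = 25
ES_I = max(EF_C=19, EF_G=21) = 21; EF_I = 21+11 = 32
ES_J = max(EF_B=9, EF_D=13, EF_E=17, EF_H=25, EF_I=32) = 32; EF_J = 32+6 = 38
Expected project duration μ = 38 days. Critical path: A → G → I → J.

Variance along critical path = 2.778 + 13.444 + 2.778 + 0.111 = 19.111; σ = 4.372 days.
D = μ + z·σ = 38 + 2.326·4.372 = 48.2 days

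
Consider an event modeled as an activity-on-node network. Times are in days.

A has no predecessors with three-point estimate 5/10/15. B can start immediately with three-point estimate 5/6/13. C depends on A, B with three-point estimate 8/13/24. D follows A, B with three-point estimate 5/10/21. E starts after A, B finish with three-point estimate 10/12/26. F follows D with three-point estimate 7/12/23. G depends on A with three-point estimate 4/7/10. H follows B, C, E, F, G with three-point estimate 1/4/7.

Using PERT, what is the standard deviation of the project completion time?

te_A = (5 + 4·10 + 15)/6 = 60/6 = 10; σ²_A = ((15−5)/6)² = 2.778
te_B = (5 + 4·6 + 13)/6 = 42/6 = 7; σ²_B = ((13−5)/6)² = 1.778
te_C = (8 + 4·13 + 24)/6 = 84/6 = 14; σ²_C = ((24−8)/6)² = 7.111
te_D = (5 + 4·10 + 21)/6 = 66/6 = 11; σ²_D = ((21−5)/6)² = 7.111
te_E = (10 + 4·12 + 26)/6 = 84/6 = 14; σ²_E = ((26−10)/6)² = 7.111
te_F = (7 + 4·12 + 23)/6 = 78/6 = 13; σ²_F = ((23−7)/6)² = 7.111
te_G = (4 + 4·7 + 10)/6 = 42/6 = 7; σ²_G = ((10−4)/6)² = 1.000
te_H = (1 + 4·4 + 7)/6 = 24/6 = 4; σ²_H = ((7−1)/6)² = 1.000

Forward pass:
ES_A = 0; EF_A = 10
ES_B = 0; EF_B = 7
ES_C = max(EF_A=10, EF_B=7) = 10; EF_C = 10+14 = 24
ES_D = max(EF_A=10, EF_B=7) = 10; EF_D = 10+11 = 21
ES_E = max(EF_A=10, EF_B=7) = 10; EF_E = 10+14 = 24
ES_F = 21; EF_F = 21+13 = 34
ES_G = 10; EF_G = 10+7 = 17
ES_H = max(EF_B=7, EF_C=24, EF_E=24, EF_F=34, EF_G=17) = 34; EF_H = 34+4 = 38
Expected project duration μ = 38 days. Critical path: A → D → F → H.

Variance along critical path = 2.778 + 7.111 + 7.111 + 1.000 = 18.000
σ = √18.000 = 4.243 days

4.24 days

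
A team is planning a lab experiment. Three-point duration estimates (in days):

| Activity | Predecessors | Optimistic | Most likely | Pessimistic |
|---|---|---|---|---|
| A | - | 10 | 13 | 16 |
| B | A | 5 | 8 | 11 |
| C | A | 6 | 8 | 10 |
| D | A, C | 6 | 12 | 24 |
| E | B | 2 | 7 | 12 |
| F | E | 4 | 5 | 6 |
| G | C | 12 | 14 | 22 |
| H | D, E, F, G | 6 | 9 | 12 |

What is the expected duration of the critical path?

45 days

te_A = (10 + 4·13 + 16)/6 = 78/6 = 13
te_B = (5 + 4·8 + 11)/6 = 48/6 = 8
te_C = (6 + 4·8 + 10)/6 = 48/6 = 8
te_D = (6 + 4·12 + 24)/6 = 78/6 = 13
te_E = (2 + 4·7 + 12)/6 = 42/6 = 7
te_F = (4 + 4·5 + 6)/6 = 30/6 = 5
te_G = (12 + 4·14 + 22)/6 = 90/6 = 15
te_H = (6 + 4·9 + 12)/6 = 54/6 = 9

Forward pass:
ES_A = 0; EF_A = 13
ES_B = 13; EF_B = 13+8 = 21
ES_C = 13; EF_C = 13+8 = 21
ES_D = max(EF_A=13, EF_C=21) = 21; EF_D = 21+13 = 34
ES_E = 21; EF_E = 21+7 = 28
ES_F = 28; EF_F = 28+5 = 33
ES_G = 21; EF_G = 21+15 = 36
ES_H = max(EF_D=34, EF_E=28, EF_F=33, EF_G=36) = 36; EF_H = 36+9 = 45
Expected project duration μ = 45 days. Critical path: A → C → G → H.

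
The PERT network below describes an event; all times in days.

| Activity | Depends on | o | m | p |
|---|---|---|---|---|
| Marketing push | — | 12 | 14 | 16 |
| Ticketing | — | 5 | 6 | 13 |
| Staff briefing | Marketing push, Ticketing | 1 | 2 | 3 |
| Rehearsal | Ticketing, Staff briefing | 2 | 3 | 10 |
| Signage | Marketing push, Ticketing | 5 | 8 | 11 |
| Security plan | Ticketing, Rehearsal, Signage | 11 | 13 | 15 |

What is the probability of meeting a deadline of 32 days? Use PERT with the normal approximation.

0.015

te_Marketing push = (12 + 4·14 + 16)/6 = 84/6 = 14; σ²_Marketing push = ((16−12)/6)² = 0.444
te_Ticketing = (5 + 4·6 + 13)/6 = 42/6 = 7; σ²_Ticketing = ((13−5)/6)² = 1.778
te_Staff briefing = (1 + 4·2 + 3)/6 = 12/6 = 2; σ²_Staff briefing = ((3−1)/6)² = 0.111
te_Rehearsal = (2 + 4·3 + 10)/6 = 24/6 = 4; σ²_Rehearsal = ((10−2)/6)² = 1.778
te_Signage = (5 + 4·8 + 11)/6 = 48/6 = 8; σ²_Signage = ((11−5)/6)² = 1.000
te_Security plan = (11 + 4·13 + 15)/6 = 78/6 = 13; σ²_Security plan = ((15−11)/6)² = 0.444

Forward pass:
ES_Marketing push = 0; EF_Marketing push = 14
ES_Ticketing = 0; EF_Ticketing = 7
ES_Staff briefing = max(EF_Marketing push=14, EF_Ticketing=7) = 14; EF_Staff briefing = 14+2 = 16
ES_Rehearsal = max(EF_Ticketing=7, EF_Staff briefing=16) = 16; EF_Rehearsal = 16+4 = 20
ES_Signage = max(EF_Marketing push=14, EF_Ticketing=7) = 14; EF_Signage = 14+8 = 22
ES_Security plan = max(EF_Ticketing=7, EF_Rehearsal=20, EF_Signage=22) = 22; EF_Security plan = 22+13 = 35
Expected project duration μ = 35 days. Critical path: Marketing push → Signage → Security plan.

Variance along critical path = 0.444 + 1.000 + 0.444 = 1.889; σ = √1.889 = 1.374 days.
Z = (32 − 35) / 1.374 = -2.183
P(T ≤ 32) = Φ(-2.183) ≈ 0.015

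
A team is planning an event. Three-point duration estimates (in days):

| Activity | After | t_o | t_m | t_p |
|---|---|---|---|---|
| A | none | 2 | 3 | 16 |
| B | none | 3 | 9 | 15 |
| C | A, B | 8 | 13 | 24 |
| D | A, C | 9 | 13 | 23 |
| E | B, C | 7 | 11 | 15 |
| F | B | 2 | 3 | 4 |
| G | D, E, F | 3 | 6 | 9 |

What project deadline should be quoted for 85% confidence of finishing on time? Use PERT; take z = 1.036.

47.3 days

te_A = (2 + 4·3 + 16)/6 = 30/6 = 5; σ²_A = ((16−2)/6)² = 5.444
te_B = (3 + 4·9 + 15)/6 = 54/6 = 9; σ²_B = ((15−3)/6)² = 4.000
te_C = (8 + 4·13 + 24)/6 = 84/6 = 14; σ²_C = ((24−8)/6)² = 7.111
te_D = (9 + 4·13 + 23)/6 = 84/6 = 14; σ²_D = ((23−9)/6)² = 5.444
te_E = (7 + 4·11 + 15)/6 = 66/6 = 11; σ²_E = ((15−7)/6)² = 1.778
te_F = (2 + 4·3 + 4)/6 = 18/6 = 3; σ²_F = ((4−2)/6)² = 0.111
te_G = (3 + 4·6 + 9)/6 = 36/6 = 6; σ²_G = ((9−3)/6)² = 1.000

Forward pass:
ES_A = 0; EF_A = 5
ES_B = 0; EF_B = 9
ES_C = max(EF_A=5, EF_B=9) = 9; EF_C = 9+14 = 23
ES_D = max(EF_A=5, EF_C=23) = 23; EF_D = 23+14 = 37
ES_E = max(EF_B=9, EF_C=23) = 23; EF_E = 23+11 = 34
ES_F = 9; EF_F = 9+3 = 12
ES_G = max(EF_D=37, EF_E=34, EF_F=12) = 37; EF_G = 37+6 = 43
Expected project duration μ = 43 days. Critical path: B → C → D → G.

Variance along critical path = 4.000 + 7.111 + 5.444 + 1.000 = 17.556; σ = 4.190 days.
D = μ + z·σ = 43 + 1.036·4.190 = 47.3 days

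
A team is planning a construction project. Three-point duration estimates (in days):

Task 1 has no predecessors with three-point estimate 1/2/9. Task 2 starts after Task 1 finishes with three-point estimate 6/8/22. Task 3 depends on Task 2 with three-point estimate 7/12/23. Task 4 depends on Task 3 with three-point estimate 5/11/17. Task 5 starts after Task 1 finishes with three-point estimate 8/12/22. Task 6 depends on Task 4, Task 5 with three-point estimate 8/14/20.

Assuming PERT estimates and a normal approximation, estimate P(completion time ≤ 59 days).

te_Task 1 = (1 + 4·2 + 9)/6 = 18/6 = 3; σ²_Task 1 = ((9−1)/6)² = 1.778
te_Task 2 = (6 + 4·8 + 22)/6 = 60/6 = 10; σ²_Task 2 = ((22−6)/6)² = 7.111
te_Task 3 = (7 + 4·12 + 23)/6 = 78/6 = 13; σ²_Task 3 = ((23−7)/6)² = 7.111
te_Task 4 = (5 + 4·11 + 17)/6 = 66/6 = 11; σ²_Task 4 = ((17−5)/6)² = 4.000
te_Task 5 = (8 + 4·12 + 22)/6 = 78/6 = 13; σ²_Task 5 = ((22−8)/6)² = 5.444
te_Task 6 = (8 + 4·14 + 20)/6 = 84/6 = 14; σ²_Task 6 = ((20−8)/6)² = 4.000

Forward pass:
ES_Task 1 = 0; EF_Task 1 = 3
ES_Task 2 = 3; EF_Task 2 = 3+10 = 13
ES_Task 3 = 13; EF_Task 3 = 13+13 = 26
ES_Task 4 = 26; EF_Task 4 = 26+11 = 37
ES_Task 5 = 3; EF_Task 5 = 3+13 = 16
ES_Task 6 = max(EF_Task 4=37, EF_Task 5=16) = 37; EF_Task 6 = 37+14 = 51
Expected project duration μ = 51 days. Critical path: Task 1 → Task 2 → Task 3 → Task 4 → Task 6.

Variance along critical path = 1.778 + 7.111 + 7.111 + 4.000 + 4.000 = 24.000; σ = √24.000 = 4.899 days.
Z = (59 − 51) / 4.899 = 1.633
P(T ≤ 59) = Φ(1.633) ≈ 0.949

0.949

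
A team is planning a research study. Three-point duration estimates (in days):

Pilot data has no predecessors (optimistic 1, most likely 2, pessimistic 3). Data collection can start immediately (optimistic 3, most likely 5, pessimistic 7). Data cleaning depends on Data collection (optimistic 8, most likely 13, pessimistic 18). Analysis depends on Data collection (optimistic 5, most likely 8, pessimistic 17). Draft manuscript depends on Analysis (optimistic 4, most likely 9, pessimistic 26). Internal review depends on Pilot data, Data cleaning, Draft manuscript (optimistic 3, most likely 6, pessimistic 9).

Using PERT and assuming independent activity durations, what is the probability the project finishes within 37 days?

0.916

te_Pilot data = (1 + 4·2 + 3)/6 = 12/6 = 2; σ²_Pilot data = ((3−1)/6)² = 0.111
te_Data collection = (3 + 4·5 + 7)/6 = 30/6 = 5; σ²_Data collection = ((7−3)/6)² = 0.444
te_Data cleaning = (8 + 4·13 + 18)/6 = 78/6 = 13; σ²_Data cleaning = ((18−8)/6)² = 2.778
te_Analysis = (5 + 4·8 + 17)/6 = 54/6 = 9; σ²_Analysis = ((17−5)/6)² = 4.000
te_Draft manuscript = (4 + 4·9 + 26)/6 = 66/6 = 11; σ²_Draft manuscript = ((26−4)/6)² = 13.444
te_Internal review = (3 + 4·6 + 9)/6 = 36/6 = 6; σ²_Internal review = ((9−3)/6)² = 1.000

Forward pass:
ES_Pilot data = 0; EF_Pilot data = 2
ES_Data collection = 0; EF_Data collection = 5
ES_Data cleaning = 5; EF_Data cleaning = 5+13 = 18
ES_Analysis = 5; EF_Analysis = 5+9 = 14
ES_Draft manuscript = 14; EF_Draft manuscript = 14+11 = 25
ES_Internal review = max(EF_Pilot data=2, EF_Data cleaning=18, EF_Draft manuscript=25) = 25; EF_Internal review = 25+6 = 31
Expected project duration μ = 31 days. Critical path: Data collection → Analysis → Draft manuscript → Internal review.

Variance along critical path = 0.444 + 4.000 + 13.444 + 1.000 = 18.889; σ = √18.889 = 4.346 days.
Z = (37 − 31) / 4.346 = 1.381
P(T ≤ 37) = Φ(1.381) ≈ 0.916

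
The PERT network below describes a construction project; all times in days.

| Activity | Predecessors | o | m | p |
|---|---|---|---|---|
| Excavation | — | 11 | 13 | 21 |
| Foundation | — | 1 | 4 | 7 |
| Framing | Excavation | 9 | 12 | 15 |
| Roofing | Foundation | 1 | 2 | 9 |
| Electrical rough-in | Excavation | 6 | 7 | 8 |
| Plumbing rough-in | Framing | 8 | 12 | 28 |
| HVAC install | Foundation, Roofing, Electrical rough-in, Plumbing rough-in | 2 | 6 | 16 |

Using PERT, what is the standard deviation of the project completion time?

4.51 days

te_Excavation = (11 + 4·13 + 21)/6 = 84/6 = 14; σ²_Excavation = ((21−11)/6)² = 2.778
te_Foundation = (1 + 4·4 + 7)/6 = 24/6 = 4; σ²_Foundation = ((7−1)/6)² = 1.000
te_Framing = (9 + 4·12 + 15)/6 = 72/6 = 12; σ²_Framing = ((15−9)/6)² = 1.000
te_Roofing = (1 + 4·2 + 9)/6 = 18/6 = 3; σ²_Roofing = ((9−1)/6)² = 1.778
te_Electrical rough-in = (6 + 4·7 + 8)/6 = 42/6 = 7; σ²_Electrical rough-in = ((8−6)/6)² = 0.111
te_Plumbing rough-in = (8 + 4·12 + 28)/6 = 84/6 = 14; σ²_Plumbing rough-in = ((28−8)/6)² = 11.111
te_HVAC install = (2 + 4·6 + 16)/6 = 42/6 = 7; σ²_HVAC install = ((16−2)/6)² = 5.444

Forward pass:
ES_Excavation = 0; EF_Excavation = 14
ES_Foundation = 0; EF_Foundation = 4
ES_Framing = 14; EF_Framing = 14+12 = 26
ES_Roofing = 4; EF_Roofing = 4+3 = 7
ES_Electrical rough-in = 14; EF_Electrical rough-in = 14+7 = 21
ES_Plumbing rough-in = 26; EF_Plumbing rough-in = 26+14 = 40
ES_HVAC install = max(EF_Foundation=4, EF_Roofing=7, EF_Electrical rough-in=21, EF_Plumbing rough-in=40) = 40; EF_HVAC install = 40+7 = 47
Expected project duration μ = 47 days. Critical path: Excavation → Framing → Plumbing rough-in → HVAC install.

Variance along critical path = 2.778 + 1.000 + 11.111 + 5.444 = 20.333
σ = √20.333 = 4.509 days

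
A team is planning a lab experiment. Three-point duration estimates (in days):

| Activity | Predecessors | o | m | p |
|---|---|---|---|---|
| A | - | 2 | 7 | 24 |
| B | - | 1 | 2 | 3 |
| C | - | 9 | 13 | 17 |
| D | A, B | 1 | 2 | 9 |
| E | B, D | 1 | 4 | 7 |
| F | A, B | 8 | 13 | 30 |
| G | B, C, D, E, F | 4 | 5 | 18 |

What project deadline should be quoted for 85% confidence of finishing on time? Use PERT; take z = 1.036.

te_A = (2 + 4·7 + 24)/6 = 54/6 = 9; σ²_A = ((24−2)/6)² = 13.444
te_B = (1 + 4·2 + 3)/6 = 12/6 = 2; σ²_B = ((3−1)/6)² = 0.111
te_C = (9 + 4·13 + 17)/6 = 78/6 = 13; σ²_C = ((17−9)/6)² = 1.778
te_D = (1 + 4·2 + 9)/6 = 18/6 = 3; σ²_D = ((9−1)/6)² = 1.778
te_E = (1 + 4·4 + 7)/6 = 24/6 = 4; σ²_E = ((7−1)/6)² = 1.000
te_F = (8 + 4·13 + 30)/6 = 90/6 = 15; σ²_F = ((30−8)/6)² = 13.444
te_G = (4 + 4·5 + 18)/6 = 42/6 = 7; σ²_G = ((18−4)/6)² = 5.444

Forward pass:
ES_A = 0; EF_A = 9
ES_B = 0; EF_B = 2
ES_C = 0; EF_C = 13
ES_D = max(EF_A=9, EF_B=2) = 9; EF_D = 9+3 = 12
ES_E = max(EF_B=2, EF_D=12) = 12; EF_E = 12+4 = 16
ES_F = max(EF_A=9, EF_B=2) = 9; EF_F = 9+15 = 24
ES_G = max(EF_B=2, EF_C=13, EF_D=12, EF_E=16, EF_F=24) = 24; EF_G = 24+7 = 31
Expected project duration μ = 31 days. Critical path: A → F → G.

Variance along critical path = 13.444 + 13.444 + 5.444 = 32.333; σ = 5.686 days.
D = μ + z·σ = 31 + 1.036·5.686 = 36.9 days

36.9 days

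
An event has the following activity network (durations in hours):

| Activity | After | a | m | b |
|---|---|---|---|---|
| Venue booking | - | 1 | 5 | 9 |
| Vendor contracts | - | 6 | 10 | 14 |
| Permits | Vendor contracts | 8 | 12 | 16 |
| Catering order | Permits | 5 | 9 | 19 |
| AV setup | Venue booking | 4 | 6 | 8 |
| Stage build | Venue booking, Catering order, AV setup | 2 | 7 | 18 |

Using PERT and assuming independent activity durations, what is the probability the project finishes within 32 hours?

0.023

te_Venue booking = (1 + 4·5 + 9)/6 = 30/6 = 5; σ²_Venue booking = ((9−1)/6)² = 1.778
te_Vendor contracts = (6 + 4·10 + 14)/6 = 60/6 = 10; σ²_Vendor contracts = ((14−6)/6)² = 1.778
te_Permits = (8 + 4·12 + 16)/6 = 72/6 = 12; σ²_Permits = ((16−8)/6)² = 1.778
te_Catering order = (5 + 4·9 + 19)/6 = 60/6 = 10; σ²_Catering order = ((19−5)/6)² = 5.444
te_AV setup = (4 + 4·6 + 8)/6 = 36/6 = 6; σ²_AV setup = ((8−4)/6)² = 0.444
te_Stage build = (2 + 4·7 + 18)/6 = 48/6 = 8; σ²_Stage build = ((18−2)/6)² = 7.111

Forward pass:
ES_Venue booking = 0; EF_Venue booking = 5
ES_Vendor contracts = 0; EF_Vendor contracts = 10
ES_Permits = 10; EF_Permits = 10+12 = 22
ES_Catering order = 22; EF_Catering order = 22+10 = 32
ES_AV setup = 5; EF_AV setup = 5+6 = 11
ES_Stage build = max(EF_Venue booking=5, EF_Catering order=32, EF_AV setup=11) = 32; EF_Stage build = 32+8 = 40
Expected project duration μ = 40 hours. Critical path: Vendor contracts → Permits → Catering order → Stage build.

Variance along critical path = 1.778 + 1.778 + 5.444 + 7.111 = 16.111; σ = √16.111 = 4.014 hours.
Z = (32 − 40) / 4.014 = -1.993
P(T ≤ 32) = Φ(-1.993) ≈ 0.023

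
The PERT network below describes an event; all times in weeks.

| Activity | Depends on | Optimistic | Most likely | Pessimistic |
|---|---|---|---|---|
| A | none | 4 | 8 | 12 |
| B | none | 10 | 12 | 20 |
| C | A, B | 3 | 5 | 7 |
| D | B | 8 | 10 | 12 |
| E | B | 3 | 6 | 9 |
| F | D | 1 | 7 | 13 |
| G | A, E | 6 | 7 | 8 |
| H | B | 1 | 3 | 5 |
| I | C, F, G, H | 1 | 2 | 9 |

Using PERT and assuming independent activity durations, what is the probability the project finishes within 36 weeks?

0.841

te_A = (4 + 4·8 + 12)/6 = 48/6 = 8; σ²_A = ((12−4)/6)² = 1.778
te_B = (10 + 4·12 + 20)/6 = 78/6 = 13; σ²_B = ((20−10)/6)² = 2.778
te_C = (3 + 4·5 + 7)/6 = 30/6 = 5; σ²_C = ((7−3)/6)² = 0.444
te_D = (8 + 4·10 + 12)/6 = 60/6 = 10; σ²_D = ((12−8)/6)² = 0.444
te_E = (3 + 4·6 + 9)/6 = 36/6 = 6; σ²_E = ((9−3)/6)² = 1.000
te_F = (1 + 4·7 + 13)/6 = 42/6 = 7; σ²_F = ((13−1)/6)² = 4.000
te_G = (6 + 4·7 + 8)/6 = 42/6 = 7; σ²_G = ((8−6)/6)² = 0.111
te_H = (1 + 4·3 + 5)/6 = 18/6 = 3; σ²_H = ((5−1)/6)² = 0.444
te_I = (1 + 4·2 + 9)/6 = 18/6 = 3; σ²_I = ((9−1)/6)² = 1.778

Forward pass:
ES_A = 0; EF_A = 8
ES_B = 0; EF_B = 13
ES_C = max(EF_A=8, EF_B=13) = 13; EF_C = 13+5 = 18
ES_D = 13; EF_D = 13+10 = 23
ES_E = 13; EF_E = 13+6 = 19
ES_F = 23; EF_F = 23+7 = 30
ES_G = max(EF_A=8, EF_E=19) = 19; EF_G = 19+7 = 26
ES_H = 13; EF_H = 13+3 = 16
ES_I = max(EF_C=18, EF_F=30, EF_G=26, EF_H=16) = 30; EF_I = 30+3 = 33
Expected project duration μ = 33 weeks. Critical path: B → D → F → I.

Variance along critical path = 2.778 + 0.444 + 4.000 + 1.778 = 9.000; σ = √9.000 = 3.000 weeks.
Z = (36 − 33) / 3.000 = 1.000
P(T ≤ 36) = Φ(1.000) ≈ 0.841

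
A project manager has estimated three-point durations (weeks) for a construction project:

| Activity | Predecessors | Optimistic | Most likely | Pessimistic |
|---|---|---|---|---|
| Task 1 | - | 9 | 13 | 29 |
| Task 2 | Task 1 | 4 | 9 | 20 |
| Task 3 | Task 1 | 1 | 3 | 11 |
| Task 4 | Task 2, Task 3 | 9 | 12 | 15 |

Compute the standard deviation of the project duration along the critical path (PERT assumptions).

te_Task 1 = (9 + 4·13 + 29)/6 = 90/6 = 15; σ²_Task 1 = ((29−9)/6)² = 11.111
te_Task 2 = (4 + 4·9 + 20)/6 = 60/6 = 10; σ²_Task 2 = ((20−4)/6)² = 7.111
te_Task 3 = (1 + 4·3 + 11)/6 = 24/6 = 4; σ²_Task 3 = ((11−1)/6)² = 2.778
te_Task 4 = (9 + 4·12 + 15)/6 = 72/6 = 12; σ²_Task 4 = ((15−9)/6)² = 1.000

Forward pass:
ES_Task 1 = 0; EF_Task 1 = 15
ES_Task 2 = 15; EF_Task 2 = 15+10 = 25
ES_Task 3 = 15; EF_Task 3 = 15+4 = 19
ES_Task 4 = max(EF_Task 2=25, EF_Task 3=19) = 25; EF_Task 4 = 25+12 = 37
Expected project duration μ = 37 weeks. Critical path: Task 1 → Task 2 → Task 4.

Variance along critical path = 11.111 + 7.111 + 1.000 = 19.222
σ = √19.222 = 4.384 weeks

4.38 weeks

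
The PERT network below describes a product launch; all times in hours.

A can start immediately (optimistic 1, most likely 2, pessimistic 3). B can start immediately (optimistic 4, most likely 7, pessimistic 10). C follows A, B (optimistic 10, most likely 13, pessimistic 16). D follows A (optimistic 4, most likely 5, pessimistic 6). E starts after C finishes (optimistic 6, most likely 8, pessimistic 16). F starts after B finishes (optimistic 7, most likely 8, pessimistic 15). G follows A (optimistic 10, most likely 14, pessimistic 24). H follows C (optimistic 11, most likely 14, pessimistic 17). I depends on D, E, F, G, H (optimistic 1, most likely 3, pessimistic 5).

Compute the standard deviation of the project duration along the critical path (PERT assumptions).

1.86 hours

te_A = (1 + 4·2 + 3)/6 = 12/6 = 2; σ²_A = ((3−1)/6)² = 0.111
te_B = (4 + 4·7 + 10)/6 = 42/6 = 7; σ²_B = ((10−4)/6)² = 1.000
te_C = (10 + 4·13 + 16)/6 = 78/6 = 13; σ²_C = ((16−10)/6)² = 1.000
te_D = (4 + 4·5 + 6)/6 = 30/6 = 5; σ²_D = ((6−4)/6)² = 0.111
te_E = (6 + 4·8 + 16)/6 = 54/6 = 9; σ²_E = ((16−6)/6)² = 2.778
te_F = (7 + 4·8 + 15)/6 = 54/6 = 9; σ²_F = ((15−7)/6)² = 1.778
te_G = (10 + 4·14 + 24)/6 = 90/6 = 15; σ²_G = ((24−10)/6)² = 5.444
te_H = (11 + 4·14 + 17)/6 = 84/6 = 14; σ²_H = ((17−11)/6)² = 1.000
te_I = (1 + 4·3 + 5)/6 = 18/6 = 3; σ²_I = ((5−1)/6)² = 0.444

Forward pass:
ES_A = 0; EF_A = 2
ES_B = 0; EF_B = 7
ES_C = max(EF_A=2, EF_B=7) = 7; EF_C = 7+13 = 20
ES_D = 2; EF_D = 2+5 = 7
ES_E = 20; EF_E = 20+9 = 29
ES_F = 7; EF_F = 7+9 = 16
ES_G = 2; EF_G = 2+15 = 17
ES_H = 20; EF_H = 20+14 = 34
ES_I = max(EF_D=7, EF_E=29, EF_F=16, EF_G=17, EF_H=34) = 34; EF_I = 34+3 = 37
Expected project duration μ = 37 hours. Critical path: B → C → H → I.

Variance along critical path = 1.000 + 1.000 + 1.000 + 0.444 = 3.444
σ = √3.444 = 1.856 hours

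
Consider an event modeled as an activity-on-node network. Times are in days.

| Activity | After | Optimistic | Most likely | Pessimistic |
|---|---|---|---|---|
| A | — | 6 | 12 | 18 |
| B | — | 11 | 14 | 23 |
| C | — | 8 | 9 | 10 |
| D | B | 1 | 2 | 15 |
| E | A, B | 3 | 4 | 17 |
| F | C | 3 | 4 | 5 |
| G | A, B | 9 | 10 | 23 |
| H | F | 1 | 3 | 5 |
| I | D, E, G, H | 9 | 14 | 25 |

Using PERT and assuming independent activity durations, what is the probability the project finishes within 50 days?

te_A = (6 + 4·12 + 18)/6 = 72/6 = 12; σ²_A = ((18−6)/6)² = 4.000
te_B = (11 + 4·14 + 23)/6 = 90/6 = 15; σ²_B = ((23−11)/6)² = 4.000
te_C = (8 + 4·9 + 10)/6 = 54/6 = 9; σ²_C = ((10−8)/6)² = 0.111
te_D = (1 + 4·2 + 15)/6 = 24/6 = 4; σ²_D = ((15−1)/6)² = 5.444
te_E = (3 + 4·4 + 17)/6 = 36/6 = 6; σ²_E = ((17−3)/6)² = 5.444
te_F = (3 + 4·4 + 5)/6 = 24/6 = 4; σ²_F = ((5−3)/6)² = 0.111
te_G = (9 + 4·10 + 23)/6 = 72/6 = 12; σ²_G = ((23−9)/6)² = 5.444
te_H = (1 + 4·3 + 5)/6 = 18/6 = 3; σ²_H = ((5−1)/6)² = 0.444
te_I = (9 + 4·14 + 25)/6 = 90/6 = 15; σ²_I = ((25−9)/6)² = 7.111

Forward pass:
ES_A = 0; EF_A = 12
ES_B = 0; EF_B = 15
ES_C = 0; EF_C = 9
ES_D = 15; EF_D = 15+4 = 19
ES_E = max(EF_A=12, EF_B=15) = 15; EF_E = 15+6 = 21
ES_F = 9; EF_F = 9+4 = 13
ES_G = max(EF_A=12, EF_B=15) = 15; EF_G = 15+12 = 27
ES_H = 13; EF_H = 13+3 = 16
ES_I = max(EF_D=19, EF_E=21, EF_G=27, EF_H=16) = 27; EF_I = 27+15 = 42
Expected project duration μ = 42 days. Critical path: B → G → I.

Variance along critical path = 4.000 + 5.444 + 7.111 = 16.556; σ = √16.556 = 4.069 days.
Z = (50 − 42) / 4.069 = 1.966
P(T ≤ 50) = Φ(1.966) ≈ 0.975

0.975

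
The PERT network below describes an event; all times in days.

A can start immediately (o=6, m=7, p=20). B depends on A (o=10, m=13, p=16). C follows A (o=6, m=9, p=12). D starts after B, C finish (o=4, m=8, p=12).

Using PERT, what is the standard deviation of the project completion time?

te_A = (6 + 4·7 + 20)/6 = 54/6 = 9; σ²_A = ((20−6)/6)² = 5.444
te_B = (10 + 4·13 + 16)/6 = 78/6 = 13; σ²_B = ((16−10)/6)² = 1.000
te_C = (6 + 4·9 + 12)/6 = 54/6 = 9; σ²_C = ((12−6)/6)² = 1.000
te_D = (4 + 4·8 + 12)/6 = 48/6 = 8; σ²_D = ((12−4)/6)² = 1.778

Forward pass:
ES_A = 0; EF_A = 9
ES_B = 9; EF_B = 9+13 = 22
ES_C = 9; EF_C = 9+9 = 18
ES_D = max(EF_B=22, EF_C=18) = 22; EF_D = 22+8 = 30
Expected project duration μ = 30 days. Critical path: A → B → D.

Variance along critical path = 5.444 + 1.000 + 1.778 = 8.222
σ = √8.222 = 2.867 days

2.87 days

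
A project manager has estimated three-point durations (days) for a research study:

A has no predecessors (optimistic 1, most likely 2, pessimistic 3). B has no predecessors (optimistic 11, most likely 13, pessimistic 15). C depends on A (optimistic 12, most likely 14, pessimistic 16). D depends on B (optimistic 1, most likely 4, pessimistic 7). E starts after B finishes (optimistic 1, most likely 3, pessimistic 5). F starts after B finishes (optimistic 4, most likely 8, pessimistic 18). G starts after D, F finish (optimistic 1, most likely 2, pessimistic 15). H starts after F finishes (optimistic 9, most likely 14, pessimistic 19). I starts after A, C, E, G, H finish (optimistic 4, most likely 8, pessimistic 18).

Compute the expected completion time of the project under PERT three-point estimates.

te_A = (1 + 4·2 + 3)/6 = 12/6 = 2
te_B = (11 + 4·13 + 15)/6 = 78/6 = 13
te_C = (12 + 4·14 + 16)/6 = 84/6 = 14
te_D = (1 + 4·4 + 7)/6 = 24/6 = 4
te_E = (1 + 4·3 + 5)/6 = 18/6 = 3
te_F = (4 + 4·8 + 18)/6 = 54/6 = 9
te_G = (1 + 4·2 + 15)/6 = 24/6 = 4
te_H = (9 + 4·14 + 19)/6 = 84/6 = 14
te_I = (4 + 4·8 + 18)/6 = 54/6 = 9

Forward pass:
ES_A = 0; EF_A = 2
ES_B = 0; EF_B = 13
ES_C = 2; EF_C = 2+14 = 16
ES_D = 13; EF_D = 13+4 = 17
ES_E = 13; EF_E = 13+3 = 16
ES_F = 13; EF_F = 13+9 = 22
ES_G = max(EF_D=17, EF_F=22) = 22; EF_G = 22+4 = 26
ES_H = 22; EF_H = 22+14 = 36
ES_I = max(EF_A=2, EF_C=16, EF_E=16, EF_G=26, EF_H=36) = 36; EF_I = 36+9 = 45
Expected project duration μ = 45 days. Critical path: B → F → H → I.

45 days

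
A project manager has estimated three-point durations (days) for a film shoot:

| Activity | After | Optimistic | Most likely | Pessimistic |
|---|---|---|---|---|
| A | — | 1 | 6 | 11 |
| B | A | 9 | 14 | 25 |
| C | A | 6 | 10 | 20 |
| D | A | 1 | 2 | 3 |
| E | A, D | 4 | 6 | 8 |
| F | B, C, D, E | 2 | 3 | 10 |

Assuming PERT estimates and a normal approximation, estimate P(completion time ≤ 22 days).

te_A = (1 + 4·6 + 11)/6 = 36/6 = 6; σ²_A = ((11−1)/6)² = 2.778
te_B = (9 + 4·14 + 25)/6 = 90/6 = 15; σ²_B = ((25−9)/6)² = 7.111
te_C = (6 + 4·10 + 20)/6 = 66/6 = 11; σ²_C = ((20−6)/6)² = 5.444
te_D = (1 + 4·2 + 3)/6 = 12/6 = 2; σ²_D = ((3−1)/6)² = 0.111
te_E = (4 + 4·6 + 8)/6 = 36/6 = 6; σ²_E = ((8−4)/6)² = 0.444
te_F = (2 + 4·3 + 10)/6 = 24/6 = 4; σ²_F = ((10−2)/6)² = 1.778

Forward pass:
ES_A = 0; EF_A = 6
ES_B = 6; EF_B = 6+15 = 21
ES_C = 6; EF_C = 6+11 = 17
ES_D = 6; EF_D = 6+2 = 8
ES_E = max(EF_A=6, EF_D=8) = 8; EF_E = 8+6 = 14
ES_F = max(EF_B=21, EF_C=17, EF_D=8, EF_E=14) = 21; EF_F = 21+4 = 25
Expected project duration μ = 25 days. Critical path: A → B → F.

Variance along critical path = 2.778 + 7.111 + 1.778 = 11.667; σ = √11.667 = 3.416 days.
Z = (22 − 25) / 3.416 = -0.878
P(T ≤ 22) = Φ(-0.878) ≈ 0.190

0.190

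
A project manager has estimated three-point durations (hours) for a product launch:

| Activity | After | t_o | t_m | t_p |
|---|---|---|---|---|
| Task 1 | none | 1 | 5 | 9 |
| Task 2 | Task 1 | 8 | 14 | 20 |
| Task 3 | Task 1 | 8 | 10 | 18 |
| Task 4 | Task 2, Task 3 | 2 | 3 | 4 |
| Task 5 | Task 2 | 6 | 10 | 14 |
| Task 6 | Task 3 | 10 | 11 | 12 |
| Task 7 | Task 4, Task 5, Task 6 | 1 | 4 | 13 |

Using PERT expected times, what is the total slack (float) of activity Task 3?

2 hours

te_Task 1 = (1 + 4·5 + 9)/6 = 30/6 = 5
te_Task 2 = (8 + 4·14 + 20)/6 = 84/6 = 14
te_Task 3 = (8 + 4·10 + 18)/6 = 66/6 = 11
te_Task 4 = (2 + 4·3 + 4)/6 = 18/6 = 3
te_Task 5 = (6 + 4·10 + 14)/6 = 60/6 = 10
te_Task 6 = (10 + 4·11 + 12)/6 = 66/6 = 11
te_Task 7 = (1 + 4·4 + 13)/6 = 30/6 = 5

Forward pass:
ES_Task 1 = 0; EF_Task 1 = 5
ES_Task 2 = 5; EF_Task 2 = 5+14 = 19
ES_Task 3 = 5; EF_Task 3 = 5+11 = 16
ES_Task 4 = max(EF_Task 2=19, EF_Task 3=16) = 19; EF_Task 4 = 19+3 = 22
ES_Task 5 = 19; EF_Task 5 = 19+10 = 29
ES_Task 6 = 16; EF_Task 6 = 16+11 = 27
ES_Task 7 = max(EF_Task 4=22, EF_Task 5=29, EF_Task 6=27) = 29; EF_Task 7 = 29+5 = 34
Expected project duration μ = 34 hours. Critical path: Task 1 → Task 2 → Task 5 → Task 7.

Backward pass:
LF_Task 7 = 34; LS_Task 7 = 34−5 = 29
LF_Task 6 = LS_Task 7 = 29; LS_Task 6 = 29−11 = 18
LF_Task 5 = LS_Task 7 = 29; LS_Task 5 = 29−10 = 19
LF_Task 4 = LS_Task 7 = 29; LS_Task 4 = 29−3 = 26
LF_Task 3 = min(LS_Task 4=26, LS_Task 6=18) = 18; LS_Task 3 = 18−11 = 7
LF_Task 2 = min(LS_Task 4=26, LS_Task 5=19) = 19; LS_Task 2 = 19−14 = 5
LF_Task 1 = min(LS_Task 2=5, LS_Task 3=7) = 5; LS_Task 1 = 5−5 = 0
Slack_Task 3 = LS_Task 3 − ES_Task 3 = 7 − 5 = 2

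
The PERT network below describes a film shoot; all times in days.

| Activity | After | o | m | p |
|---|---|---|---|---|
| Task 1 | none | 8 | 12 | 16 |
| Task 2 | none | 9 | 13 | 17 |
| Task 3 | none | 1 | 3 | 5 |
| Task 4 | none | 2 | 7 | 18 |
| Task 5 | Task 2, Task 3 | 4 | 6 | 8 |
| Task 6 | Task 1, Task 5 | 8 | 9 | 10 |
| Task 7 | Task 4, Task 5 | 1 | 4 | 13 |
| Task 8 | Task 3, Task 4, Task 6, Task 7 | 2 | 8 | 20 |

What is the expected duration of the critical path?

37 days

te_Task 1 = (8 + 4·12 + 16)/6 = 72/6 = 12
te_Task 2 = (9 + 4·13 + 17)/6 = 78/6 = 13
te_Task 3 = (1 + 4·3 + 5)/6 = 18/6 = 3
te_Task 4 = (2 + 4·7 + 18)/6 = 48/6 = 8
te_Task 5 = (4 + 4·6 + 8)/6 = 36/6 = 6
te_Task 6 = (8 + 4·9 + 10)/6 = 54/6 = 9
te_Task 7 = (1 + 4·4 + 13)/6 = 30/6 = 5
te_Task 8 = (2 + 4·8 + 20)/6 = 54/6 = 9

Forward pass:
ES_Task 1 = 0; EF_Task 1 = 12
ES_Task 2 = 0; EF_Task 2 = 13
ES_Task 3 = 0; EF_Task 3 = 3
ES_Task 4 = 0; EF_Task 4 = 8
ES_Task 5 = max(EF_Task 2=13, EF_Task 3=3) = 13; EF_Task 5 = 13+6 = 19
ES_Task 6 = max(EF_Task 1=12, EF_Task 5=19) = 19; EF_Task 6 = 19+9 = 28
ES_Task 7 = max(EF_Task 4=8, EF_Task 5=19) = 19; EF_Task 7 = 19+5 = 24
ES_Task 8 = max(EF_Task 3=3, EF_Task 4=8, EF_Task 6=28, EF_Task 7=24) = 28; EF_Task 8 = 28+9 = 37
Expected project duration μ = 37 days. Critical path: Task 2 → Task 5 → Task 6 → Task 8.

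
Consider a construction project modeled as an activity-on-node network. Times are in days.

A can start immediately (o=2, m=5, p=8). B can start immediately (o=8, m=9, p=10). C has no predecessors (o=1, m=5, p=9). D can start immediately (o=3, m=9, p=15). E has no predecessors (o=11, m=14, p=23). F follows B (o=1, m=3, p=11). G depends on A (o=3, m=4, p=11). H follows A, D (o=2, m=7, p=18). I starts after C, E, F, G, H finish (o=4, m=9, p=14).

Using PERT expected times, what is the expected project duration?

26 days

te_A = (2 + 4·5 + 8)/6 = 30/6 = 5
te_B = (8 + 4·9 + 10)/6 = 54/6 = 9
te_C = (1 + 4·5 + 9)/6 = 30/6 = 5
te_D = (3 + 4·9 + 15)/6 = 54/6 = 9
te_E = (11 + 4·14 + 23)/6 = 90/6 = 15
te_F = (1 + 4·3 + 11)/6 = 24/6 = 4
te_G = (3 + 4·4 + 11)/6 = 30/6 = 5
te_H = (2 + 4·7 + 18)/6 = 48/6 = 8
te_I = (4 + 4·9 + 14)/6 = 54/6 = 9

Forward pass:
ES_A = 0; EF_A = 5
ES_B = 0; EF_B = 9
ES_C = 0; EF_C = 5
ES_D = 0; EF_D = 9
ES_E = 0; EF_E = 15
ES_F = 9; EF_F = 9+4 = 13
ES_G = 5; EF_G = 5+5 = 10
ES_H = max(EF_A=5, EF_D=9) = 9; EF_H = 9+8 = 17
ES_I = max(EF_C=5, EF_E=15, EF_F=13, EF_G=10, EF_H=17) = 17; EF_I = 17+9 = 26
Expected project duration μ = 26 days. Critical path: D → H → I.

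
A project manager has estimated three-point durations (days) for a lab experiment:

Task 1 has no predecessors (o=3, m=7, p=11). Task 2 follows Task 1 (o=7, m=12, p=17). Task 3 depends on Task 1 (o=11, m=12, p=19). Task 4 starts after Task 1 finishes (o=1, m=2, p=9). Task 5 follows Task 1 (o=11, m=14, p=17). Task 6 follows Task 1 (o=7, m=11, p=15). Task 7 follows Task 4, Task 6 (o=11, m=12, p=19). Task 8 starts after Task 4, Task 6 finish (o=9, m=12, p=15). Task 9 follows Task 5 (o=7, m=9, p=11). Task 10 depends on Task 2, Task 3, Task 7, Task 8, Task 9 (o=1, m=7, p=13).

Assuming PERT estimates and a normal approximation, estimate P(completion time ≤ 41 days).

0.837

te_Task 1 = (3 + 4·7 + 11)/6 = 42/6 = 7; σ²_Task 1 = ((11−3)/6)² = 1.778
te_Task 2 = (7 + 4·12 + 17)/6 = 72/6 = 12; σ²_Task 2 = ((17−7)/6)² = 2.778
te_Task 3 = (11 + 4·12 + 19)/6 = 78/6 = 13; σ²_Task 3 = ((19−11)/6)² = 1.778
te_Task 4 = (1 + 4·2 + 9)/6 = 18/6 = 3; σ²_Task 4 = ((9−1)/6)² = 1.778
te_Task 5 = (11 + 4·14 + 17)/6 = 84/6 = 14; σ²_Task 5 = ((17−11)/6)² = 1.000
te_Task 6 = (7 + 4·11 + 15)/6 = 66/6 = 11; σ²_Task 6 = ((15−7)/6)² = 1.778
te_Task 7 = (11 + 4·12 + 19)/6 = 78/6 = 13; σ²_Task 7 = ((19−11)/6)² = 1.778
te_Task 8 = (9 + 4·12 + 15)/6 = 72/6 = 12; σ²_Task 8 = ((15−9)/6)² = 1.000
te_Task 9 = (7 + 4·9 + 11)/6 = 54/6 = 9; σ²_Task 9 = ((11−7)/6)² = 0.444
te_Task 10 = (1 + 4·7 + 13)/6 = 42/6 = 7; σ²_Task 10 = ((13−1)/6)² = 4.000

Forward pass:
ES_Task 1 = 0; EF_Task 1 = 7
ES_Task 2 = 7; EF_Task 2 = 7+12 = 19
ES_Task 3 = 7; EF_Task 3 = 7+13 = 20
ES_Task 4 = 7; EF_Task 4 = 7+3 = 10
ES_Task 5 = 7; EF_Task 5 = 7+14 = 21
ES_Task 6 = 7; EF_Task 6 = 7+11 = 18
ES_Task 7 = max(EF_Task 4=10, EF_Task 6=18) = 18; EF_Task 7 = 18+13 = 31
ES_Task 8 = max(EF_Task 4=10, EF_Task 6=18) = 18; EF_Task 8 = 18+12 = 30
ES_Task 9 = 21; EF_Task 9 = 21+9 = 30
ES_Task 10 = max(EF_Task 2=19, EF_Task 3=20, EF_Task 7=31, EF_Task 8=30, EF_Task 9=30) = 31; EF_Task 10 = 31+7 = 38
Expected project duration μ = 38 days. Critical path: Task 1 → Task 6 → Task 7 → Task 10.

Variance along critical path = 1.778 + 1.778 + 1.778 + 4.000 = 9.333; σ = √9.333 = 3.055 days.
Z = (41 − 38) / 3.055 = 0.982
P(T ≤ 41) = Φ(0.982) ≈ 0.837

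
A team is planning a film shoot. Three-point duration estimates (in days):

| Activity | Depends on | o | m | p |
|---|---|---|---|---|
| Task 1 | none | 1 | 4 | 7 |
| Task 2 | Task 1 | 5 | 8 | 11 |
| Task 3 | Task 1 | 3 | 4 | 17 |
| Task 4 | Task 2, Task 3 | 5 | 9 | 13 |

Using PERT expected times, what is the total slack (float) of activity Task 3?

2 days

te_Task 1 = (1 + 4·4 + 7)/6 = 24/6 = 4
te_Task 2 = (5 + 4·8 + 11)/6 = 48/6 = 8
te_Task 3 = (3 + 4·4 + 17)/6 = 36/6 = 6
te_Task 4 = (5 + 4·9 + 13)/6 = 54/6 = 9

Forward pass:
ES_Task 1 = 0; EF_Task 1 = 4
ES_Task 2 = 4; EF_Task 2 = 4+8 = 12
ES_Task 3 = 4; EF_Task 3 = 4+6 = 10
ES_Task 4 = max(EF_Task 2=12, EF_Task 3=10) = 12; EF_Task 4 = 12+9 = 21
Expected project duration μ = 21 days. Critical path: Task 1 → Task 2 → Task 4.

Backward pass:
LF_Task 4 = 21; LS_Task 4 = 21−9 = 12
LF_Task 3 = LS_Task 4 = 12; LS_Task 3 = 12−6 = 6
LF_Task 2 = LS_Task 4 = 12; LS_Task 2 = 12−8 = 4
LF_Task 1 = min(LS_Task 2=4, LS_Task 3=6) = 4; LS_Task 1 = 4−4 = 0
Slack_Task 3 = LS_Task 3 − ES_Task 3 = 6 − 4 = 2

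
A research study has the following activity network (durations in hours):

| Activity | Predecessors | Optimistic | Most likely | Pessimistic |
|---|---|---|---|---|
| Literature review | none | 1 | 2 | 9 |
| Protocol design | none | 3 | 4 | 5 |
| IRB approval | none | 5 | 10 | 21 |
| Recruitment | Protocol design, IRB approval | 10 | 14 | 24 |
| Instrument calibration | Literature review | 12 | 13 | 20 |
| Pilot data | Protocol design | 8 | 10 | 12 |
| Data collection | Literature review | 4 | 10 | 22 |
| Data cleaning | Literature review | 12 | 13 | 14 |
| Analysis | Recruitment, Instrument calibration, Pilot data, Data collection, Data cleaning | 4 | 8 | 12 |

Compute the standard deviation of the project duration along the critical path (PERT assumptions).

te_Literature review = (1 + 4·2 + 9)/6 = 18/6 = 3; σ²_Literature review = ((9−1)/6)² = 1.778
te_Protocol design = (3 + 4·4 + 5)/6 = 24/6 = 4; σ²_Protocol design = ((5−3)/6)² = 0.111
te_IRB approval = (5 + 4·10 + 21)/6 = 66/6 = 11; σ²_IRB approval = ((21−5)/6)² = 7.111
te_Recruitment = (10 + 4·14 + 24)/6 = 90/6 = 15; σ²_Recruitment = ((24−10)/6)² = 5.444
te_Instrument calibration = (12 + 4·13 + 20)/6 = 84/6 = 14; σ²_Instrument calibration = ((20−12)/6)² = 1.778
te_Pilot data = (8 + 4·10 + 12)/6 = 60/6 = 10; σ²_Pilot data = ((12−8)/6)² = 0.444
te_Data collection = (4 + 4·10 + 22)/6 = 66/6 = 11; σ²_Data collection = ((22−4)/6)² = 9.000
te_Data cleaning = (12 + 4·13 + 14)/6 = 78/6 = 13; σ²_Data cleaning = ((14−12)/6)² = 0.111
te_Analysis = (4 + 4·8 + 12)/6 = 48/6 = 8; σ²_Analysis = ((12−4)/6)² = 1.778

Forward pass:
ES_Literature review = 0; EF_Literature review = 3
ES_Protocol design = 0; EF_Protocol design = 4
ES_IRB approval = 0; EF_IRB approval = 11
ES_Recruitment = max(EF_Protocol design=4, EF_IRB approval=11) = 11; EF_Recruitment = 11+15 = 26
ES_Instrument calibration = 3; EF_Instrument calibration = 3+14 = 17
ES_Pilot data = 4; EF_Pilot data = 4+10 = 14
ES_Data collection = 3; EF_Data collection = 3+11 = 14
ES_Data cleaning = 3; EF_Data cleaning = 3+13 = 16
ES_Analysis = max(EF_Recruitment=26, EF_Instrument calibration=17, EF_Pilot data=14, EF_Data collection=14, EF_Data cleaning=16) = 26; EF_Analysis = 26+8 = 34
Expected project duration μ = 34 hours. Critical path: IRB approval → Recruitment → Analysis.

Variance along critical path = 7.111 + 5.444 + 1.778 = 14.333
σ = √14.333 = 3.786 hours

3.79 hours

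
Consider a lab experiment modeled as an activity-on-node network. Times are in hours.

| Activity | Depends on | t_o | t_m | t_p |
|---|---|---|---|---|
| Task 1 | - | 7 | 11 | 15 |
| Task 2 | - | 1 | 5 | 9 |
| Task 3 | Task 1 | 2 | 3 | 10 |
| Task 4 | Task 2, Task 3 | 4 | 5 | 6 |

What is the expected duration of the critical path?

te_Task 1 = (7 + 4·11 + 15)/6 = 66/6 = 11
te_Task 2 = (1 + 4·5 + 9)/6 = 30/6 = 5
te_Task 3 = (2 + 4·3 + 10)/6 = 24/6 = 4
te_Task 4 = (4 + 4·5 + 6)/6 = 30/6 = 5

Forward pass:
ES_Task 1 = 0; EF_Task 1 = 11
ES_Task 2 = 0; EF_Task 2 = 5
ES_Task 3 = 11; EF_Task 3 = 11+4 = 15
ES_Task 4 = max(EF_Task 2=5, EF_Task 3=15) = 15; EF_Task 4 = 15+5 = 20
Expected project duration μ = 20 hours. Critical path: Task 1 → Task 3 → Task 4.

20 hours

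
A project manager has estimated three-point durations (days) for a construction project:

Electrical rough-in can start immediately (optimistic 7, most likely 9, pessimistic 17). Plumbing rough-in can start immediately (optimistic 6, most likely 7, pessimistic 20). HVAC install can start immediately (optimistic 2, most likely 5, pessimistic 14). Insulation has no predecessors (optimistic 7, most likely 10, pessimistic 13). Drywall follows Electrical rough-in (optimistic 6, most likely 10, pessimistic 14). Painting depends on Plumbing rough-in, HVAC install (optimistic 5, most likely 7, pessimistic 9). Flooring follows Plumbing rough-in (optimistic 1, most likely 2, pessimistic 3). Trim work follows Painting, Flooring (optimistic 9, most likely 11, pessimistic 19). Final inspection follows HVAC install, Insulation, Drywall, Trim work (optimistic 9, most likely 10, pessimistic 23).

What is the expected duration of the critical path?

te_Electrical rough-in = (7 + 4·9 + 17)/6 = 60/6 = 10
te_Plumbing rough-in = (6 + 4·7 + 20)/6 = 54/6 = 9
te_HVAC install = (2 + 4·5 + 14)/6 = 36/6 = 6
te_Insulation = (7 + 4·10 + 13)/6 = 60/6 = 10
te_Drywall = (6 + 4·10 + 14)/6 = 60/6 = 10
te_Painting = (5 + 4·7 + 9)/6 = 42/6 = 7
te_Flooring = (1 + 4·2 + 3)/6 = 12/6 = 2
te_Trim work = (9 + 4·11 + 19)/6 = 72/6 = 12
te_Final inspection = (9 + 4·10 + 23)/6 = 72/6 = 12

Forward pass:
ES_Electrical rough-in = 0; EF_Electrical rough-in = 10
ES_Plumbing rough-in = 0; EF_Plumbing rough-in = 9
ES_HVAC install = 0; EF_HVAC install = 6
ES_Insulation = 0; EF_Insulation = 10
ES_Drywall = 10; EF_Drywall = 10+10 = 20
ES_Painting = max(EF_Plumbing rough-in=9, EF_HVAC install=6) = 9; EF_Painting = 9+7 = 16
ES_Flooring = 9; EF_Flooring = 9+2 = 11
ES_Trim work = max(EF_Painting=16, EF_Flooring=11) = 16; EF_Trim work = 16+12 = 28
ES_Final inspection = max(EF_HVAC install=6, EF_Insulation=10, EF_Drywall=20, EF_Trim work=28) = 28; EF_Final inspection = 28+12 = 40
Expected project duration μ = 40 days. Critical path: Plumbing rough-in → Painting → Trim work → Final inspection.

40 days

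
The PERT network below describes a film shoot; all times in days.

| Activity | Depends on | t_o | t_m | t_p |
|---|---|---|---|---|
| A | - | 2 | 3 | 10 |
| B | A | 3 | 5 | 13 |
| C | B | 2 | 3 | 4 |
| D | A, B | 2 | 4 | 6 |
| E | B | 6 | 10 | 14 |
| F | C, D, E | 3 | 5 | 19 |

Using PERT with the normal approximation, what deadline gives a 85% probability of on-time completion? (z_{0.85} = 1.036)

te_A = (2 + 4·3 + 10)/6 = 24/6 = 4; σ²_A = ((10−2)/6)² = 1.778
te_B = (3 + 4·5 + 13)/6 = 36/6 = 6; σ²_B = ((13−3)/6)² = 2.778
te_C = (2 + 4·3 + 4)/6 = 18/6 = 3; σ²_C = ((4−2)/6)² = 0.111
te_D = (2 + 4·4 + 6)/6 = 24/6 = 4; σ²_D = ((6−2)/6)² = 0.444
te_E = (6 + 4·10 + 14)/6 = 60/6 = 10; σ²_E = ((14−6)/6)² = 1.778
te_F = (3 + 4·5 + 19)/6 = 42/6 = 7; σ²_F = ((19−3)/6)² = 7.111

Forward pass:
ES_A = 0; EF_A = 4
ES_B = 4; EF_B = 4+6 = 10
ES_C = 10; EF_C = 10+3 = 13
ES_D = max(EF_A=4, EF_B=10) = 10; EF_D = 10+4 = 14
ES_E = 10; EF_E = 10+10 = 20
ES_F = max(EF_C=13, EF_D=14, EF_E=20) = 20; EF_F = 20+7 = 27
Expected project duration μ = 27 days. Critical path: A → B → E → F.

Variance along critical path = 1.778 + 2.778 + 1.778 + 7.111 = 13.444; σ = 3.667 days.
D = μ + z·σ = 27 + 1.036·3.667 = 30.8 days

30.8 days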